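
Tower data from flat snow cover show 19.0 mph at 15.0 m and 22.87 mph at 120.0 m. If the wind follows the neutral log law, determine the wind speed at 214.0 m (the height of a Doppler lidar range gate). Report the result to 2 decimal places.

Log law: V ∝ ln(z/z₀). From the pair, with r = V₁/V₂ = 0.83078,
ln z₀ = (ln z₁ − r·ln z₂)/(1 − r) = (2.7081 − 0.83078×4.7875)/0.16922 = -7.5011 → z₀ = 0.0005525 m
V₃ = V₁ · ln(z₃/z₀)/ln(z₁/z₀) = 19.0 × 12.8671/10.2091 = 23.9466 mph

23.95 mph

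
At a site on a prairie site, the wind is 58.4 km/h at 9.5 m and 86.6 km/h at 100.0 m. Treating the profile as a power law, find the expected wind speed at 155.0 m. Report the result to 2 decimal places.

93.19 km/h

First find α: α = ln(V₂/V₁)/ln(z₂/z₁) = ln(86.6/58.4)/ln(100.0/9.5) = 0.39398/2.35388 = 0.1674
Extrapolate from 100.0 m to 155.0 m: V₃ = 86.6 × (155.0/100.0)^0.1674 = 86.6 × 1.0761 = 93.1912 km/h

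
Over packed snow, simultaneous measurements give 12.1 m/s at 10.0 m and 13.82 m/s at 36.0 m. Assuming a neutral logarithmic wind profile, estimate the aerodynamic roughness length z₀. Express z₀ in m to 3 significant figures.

z₀ ≈ 0.00122 m

Log law: V(z) ∝ ln(z/z₀). With r = V₁/V₂ = 12.1/13.82 = 0.87554,
r · ln(z₂/z₀) = ln(z₁/z₀) ⇒ ln z₀ = (ln z₁ − r·ln z₂)/(1 − r)
ln z₀ = (2.30259 − 0.87554×3.58352) / 0.12446 = -6.7086
z₀ = exp(-6.7086) = 0.001220 m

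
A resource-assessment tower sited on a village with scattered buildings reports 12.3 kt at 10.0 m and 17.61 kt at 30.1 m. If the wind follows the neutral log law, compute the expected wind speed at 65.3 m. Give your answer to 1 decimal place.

21.3 kt

Log law: V ∝ ln(z/z₀). From the pair, with r = V₁/V₂ = 0.69847,
ln z₀ = (ln z₁ − r·ln z₂)/(1 − r) = (2.3026 − 0.69847×3.4045)/0.30153 = -0.2499 → z₀ = 0.7789 m
V₃ = V₁ · ln(z₃/z₀)/ln(z₁/z₀) = 12.3 × 4.4289/2.5525 = 21.3420 kt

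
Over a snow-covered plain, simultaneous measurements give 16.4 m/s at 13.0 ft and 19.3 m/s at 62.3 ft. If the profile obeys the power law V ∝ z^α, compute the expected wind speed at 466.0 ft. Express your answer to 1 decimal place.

First find α: α = ln(V₂/V₁)/ln(z₂/z₁) = ln(19.3/16.4)/ln(62.3/13.0) = 0.16282/1.56701 = 0.1039
Extrapolate from 62.3 ft to 466.0 ft: V₃ = 19.3 × (466.0/62.3)^0.1039 = 19.3 × 1.2325 = 23.7882 m/s

23.8 m/s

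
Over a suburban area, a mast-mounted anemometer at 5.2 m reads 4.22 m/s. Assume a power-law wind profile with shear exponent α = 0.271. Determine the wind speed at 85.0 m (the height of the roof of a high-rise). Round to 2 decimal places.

Power-law profile: V₂ = V₁ · (z₂/z₁)^α
V₂ = 4.22 × (85.0/5.2)^0.271 = 4.22 × (16.3462)^0.271
    = 4.22 × 2.1322 = 8.9980 m/s

9.00 m/s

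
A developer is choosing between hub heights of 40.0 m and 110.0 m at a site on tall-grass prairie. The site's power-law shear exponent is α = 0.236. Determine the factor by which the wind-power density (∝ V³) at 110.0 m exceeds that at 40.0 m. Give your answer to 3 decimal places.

Speed ratio: V_B/V_A = (z_B/z_A)^α = (110.0/40.0)^0.236 = (2.7500)^0.236 = 1.26965
Power-density ratio: P_B/P_A = (V_B/V_A)³ = (1.26965)³ = 2.04667

2.047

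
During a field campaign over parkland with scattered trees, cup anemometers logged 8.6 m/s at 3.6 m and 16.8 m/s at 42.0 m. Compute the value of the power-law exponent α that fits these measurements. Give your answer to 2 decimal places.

Power law: V₂/V₁ = (z₂/z₁)^α ⇒ α = ln(V₂/V₁) / ln(z₂/z₁)
α = ln(16.8/8.6) / ln(42.0/3.6) = ln(1.9535) / ln(11.6667)
  = 0.66962 / 2.45674 = 0.27256

α ≈ 0.27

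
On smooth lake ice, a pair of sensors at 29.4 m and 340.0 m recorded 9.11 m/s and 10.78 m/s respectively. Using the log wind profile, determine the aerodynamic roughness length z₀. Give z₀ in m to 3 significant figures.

z₀ ≈ 0.0000467 m

Log law: V(z) ∝ ln(z/z₀). With r = V₁/V₂ = 9.11/10.78 = 0.84508,
r · ln(z₂/z₀) = ln(z₁/z₀) ⇒ ln z₀ = (ln z₁ − r·ln z₂)/(1 − r)
ln z₀ = (3.38099 − 0.84508×5.82895) / 0.15492 = -9.9728
z₀ = exp(-9.9728) = 0.00004665 m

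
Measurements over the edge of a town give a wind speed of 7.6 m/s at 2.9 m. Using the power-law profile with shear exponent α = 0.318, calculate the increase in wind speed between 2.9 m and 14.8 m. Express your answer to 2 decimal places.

5.16 m/s

Power law: V₂ = V₁ · (z₂/z₁)^α = 7.6 × (5.1034)^0.318 = 12.7619 m/s
ΔV = 12.7619 − 7.6 = 5.1619 m/s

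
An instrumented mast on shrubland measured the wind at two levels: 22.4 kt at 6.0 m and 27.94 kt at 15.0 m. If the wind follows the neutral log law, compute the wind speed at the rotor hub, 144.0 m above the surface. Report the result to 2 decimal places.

41.61 kt

Log law: V ∝ ln(z/z₀). From the pair, with r = V₁/V₂ = 0.80172,
ln z₀ = (ln z₁ − r·ln z₂)/(1 − r) = (1.7918 − 0.80172×2.7081)/0.19828 = -1.9131 → z₀ = 0.1476 m
V₃ = V₁ · ln(z₃/z₀)/ln(z₁/z₀) = 22.4 × 6.8829/3.7049 = 41.6149 kt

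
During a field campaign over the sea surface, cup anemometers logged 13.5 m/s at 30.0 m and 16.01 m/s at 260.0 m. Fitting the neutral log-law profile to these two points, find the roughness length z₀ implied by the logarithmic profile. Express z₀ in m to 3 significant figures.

z₀ ≈ 0.000271 m

Log law: V(z) ∝ ln(z/z₀). With r = V₁/V₂ = 13.5/16.01 = 0.84322,
r · ln(z₂/z₀) = ln(z₁/z₀) ⇒ ln z₀ = (ln z₁ − r·ln z₂)/(1 − r)
ln z₀ = (3.40120 − 0.84322×5.56068) / 0.15678 = -8.2136
z₀ = exp(-8.2136) = 0.0002710 m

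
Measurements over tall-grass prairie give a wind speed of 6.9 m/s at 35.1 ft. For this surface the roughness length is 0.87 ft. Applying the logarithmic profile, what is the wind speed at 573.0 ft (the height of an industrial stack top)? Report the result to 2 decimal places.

Log law: V(z) ∝ ln(z/z₀), so V₂/V₁ = ln(z₂/z₀) / ln(z₁/z₀).
ln(573.0/0.87) = 6.4901, ln(35.1/0.87) = 3.6975
V₂ = 6.9 × 6.4901/3.6975 = 6.9 × 1.7553 = 12.1116 m/s

12.11 m/s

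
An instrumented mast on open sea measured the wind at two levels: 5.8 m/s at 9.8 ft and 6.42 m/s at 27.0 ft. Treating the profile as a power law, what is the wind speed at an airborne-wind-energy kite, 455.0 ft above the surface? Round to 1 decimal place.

First find α: α = ln(V₂/V₁)/ln(z₂/z₁) = ln(6.42/5.8)/ln(27.0/9.8) = 0.10156/1.01345 = 0.1002
Extrapolate from 27.0 ft to 455.0 ft: V₃ = 6.42 × (455.0/27.0)^0.1002 = 6.42 × 1.3272 = 8.5204 m/s

8.5 m/s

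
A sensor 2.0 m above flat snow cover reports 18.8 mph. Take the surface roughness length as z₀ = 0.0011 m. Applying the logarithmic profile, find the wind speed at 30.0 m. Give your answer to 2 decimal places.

Log law: V(z) ∝ ln(z/z₀), so V₂/V₁ = ln(z₂/z₀) / ln(z₁/z₀).
ln(30.0/0.0011) = 10.2136, ln(2.0/0.0011) = 7.5056
V₂ = 18.8 × 10.2136/7.5056 = 18.8 × 1.3608 = 25.5831 mph

25.58 mph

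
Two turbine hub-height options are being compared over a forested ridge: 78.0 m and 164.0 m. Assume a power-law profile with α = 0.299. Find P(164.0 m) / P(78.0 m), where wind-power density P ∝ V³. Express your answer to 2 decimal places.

Speed ratio: V_B/V_A = (z_B/z_A)^α = (164.0/78.0)^0.299 = (2.1026)^0.299 = 1.24883
Power-density ratio: P_B/P_A = (V_B/V_A)³ = (1.24883)³ = 1.94763

1.95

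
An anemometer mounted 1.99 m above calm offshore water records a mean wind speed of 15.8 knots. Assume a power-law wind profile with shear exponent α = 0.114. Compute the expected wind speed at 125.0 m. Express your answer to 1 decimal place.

Power-law profile: V₂ = V₁ · (z₂/z₁)^α
V₂ = 15.8 × (125.0/1.99)^0.114 = 15.8 × (62.8141)^0.114
    = 15.8 × 1.6032 = 25.3300 knots

25.3 knots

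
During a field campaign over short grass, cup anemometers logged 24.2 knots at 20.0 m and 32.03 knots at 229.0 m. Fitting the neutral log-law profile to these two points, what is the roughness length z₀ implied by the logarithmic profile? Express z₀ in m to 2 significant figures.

Log law: V(z) ∝ ln(z/z₀). With r = V₁/V₂ = 24.2/32.03 = 0.75554,
r · ln(z₂/z₀) = ln(z₁/z₀) ⇒ ln z₀ = (ln z₁ − r·ln z₂)/(1 − r)
ln z₀ = (2.99573 − 0.75554×5.43372) / 0.24446 = -4.5393
z₀ = exp(-4.5393) = 0.01068 m

z₀ ≈ 0.011 m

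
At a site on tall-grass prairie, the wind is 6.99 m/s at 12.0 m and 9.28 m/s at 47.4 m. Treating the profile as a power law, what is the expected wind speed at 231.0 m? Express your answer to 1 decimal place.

First find α: α = ln(V₂/V₁)/ln(z₂/z₁) = ln(9.28/6.99)/ln(47.4/12.0) = 0.28338/1.37372 = 0.2063
Extrapolate from 47.4 m to 231.0 m: V₃ = 9.28 × (231.0/47.4)^0.2063 = 9.28 × 1.3864 = 12.8659 m/s

12.9 m/s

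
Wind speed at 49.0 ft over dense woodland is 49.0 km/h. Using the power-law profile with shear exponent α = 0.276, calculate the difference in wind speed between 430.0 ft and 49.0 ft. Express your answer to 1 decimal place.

Power law: V₂ = V₁ · (z₂/z₁)^α = 49.0 × (8.7755)^0.276 = 89.2358 km/h
ΔV = 89.2358 − 49.0 = 40.2358 km/h

40.2 km/h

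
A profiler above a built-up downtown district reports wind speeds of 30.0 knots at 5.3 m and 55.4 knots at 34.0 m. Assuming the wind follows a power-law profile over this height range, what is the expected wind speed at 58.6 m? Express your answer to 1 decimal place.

First find α: α = ln(V₂/V₁)/ln(z₂/z₁) = ln(55.4/30.0)/ln(34.0/5.3) = 0.61338/1.85865 = 0.3300
Extrapolate from 34.0 m to 58.6 m: V₃ = 55.4 × (58.6/34.0)^0.3300 = 55.4 × 1.1968 = 66.3027 knots

66.3 knots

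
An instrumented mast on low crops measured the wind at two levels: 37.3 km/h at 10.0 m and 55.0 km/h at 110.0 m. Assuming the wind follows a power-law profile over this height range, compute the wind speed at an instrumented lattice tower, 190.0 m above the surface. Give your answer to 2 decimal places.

First find α: α = ln(V₂/V₁)/ln(z₂/z₁) = ln(55.0/37.3)/ln(110.0/10.0) = 0.38834/2.39790 = 0.1620
Extrapolate from 110.0 m to 190.0 m: V₃ = 55.0 × (190.0/110.0)^0.1620 = 55.0 × 1.0925 = 60.0902 km/h

60.09 km/h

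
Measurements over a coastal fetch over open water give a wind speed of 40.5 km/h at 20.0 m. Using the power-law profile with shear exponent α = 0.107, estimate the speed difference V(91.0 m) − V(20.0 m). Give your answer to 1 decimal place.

7.1 km/h

Power law: V₂ = V₁ · (z₂/z₁)^α = 40.5 × (4.5500)^0.107 = 47.6280 km/h
ΔV = 47.6280 − 40.5 = 7.1280 km/h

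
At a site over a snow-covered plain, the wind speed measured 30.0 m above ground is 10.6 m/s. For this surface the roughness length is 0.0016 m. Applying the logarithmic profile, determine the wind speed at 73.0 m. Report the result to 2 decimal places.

Log law: V(z) ∝ ln(z/z₀), so V₂/V₁ = ln(z₂/z₀) / ln(z₁/z₀).
ln(73.0/0.0016) = 10.7282, ln(30.0/0.0016) = 9.8389
V₂ = 10.6 × 10.7282/9.8389 = 10.6 × 1.0904 = 11.5580 m/s

11.56 m/s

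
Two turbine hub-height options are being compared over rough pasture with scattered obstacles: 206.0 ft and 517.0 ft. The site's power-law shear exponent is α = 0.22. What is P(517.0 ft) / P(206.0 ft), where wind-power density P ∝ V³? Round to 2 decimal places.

Speed ratio: V_B/V_A = (z_B/z_A)^α = (517.0/206.0)^0.22 = (2.5097)^0.22 = 1.22438
Power-density ratio: P_B/P_A = (V_B/V_A)³ = (1.22438)³ = 1.83549

1.84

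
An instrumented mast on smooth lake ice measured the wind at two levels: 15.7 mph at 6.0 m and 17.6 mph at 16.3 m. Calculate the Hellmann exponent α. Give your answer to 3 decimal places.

Power law: V₂/V₁ = (z₂/z₁)^α ⇒ α = ln(V₂/V₁) / ln(z₂/z₁)
α = ln(17.6/15.7) / ln(16.3/6.0) = ln(1.1210) / ln(2.7167)
  = 0.11424 / 0.99941 = 0.11431

α ≈ 0.114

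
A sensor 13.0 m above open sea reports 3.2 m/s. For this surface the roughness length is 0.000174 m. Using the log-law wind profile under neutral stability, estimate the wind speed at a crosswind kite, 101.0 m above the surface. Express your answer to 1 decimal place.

Log law: V(z) ∝ ln(z/z₀), so V₂/V₁ = ln(z₂/z₀) / ln(z₁/z₀).
ln(101.0/0.000174) = 13.2716, ln(13.0/0.000174) = 11.2214
V₂ = 3.2 × 13.2716/11.2214 = 3.2 × 1.1827 = 3.7846 m/s

3.8 m/s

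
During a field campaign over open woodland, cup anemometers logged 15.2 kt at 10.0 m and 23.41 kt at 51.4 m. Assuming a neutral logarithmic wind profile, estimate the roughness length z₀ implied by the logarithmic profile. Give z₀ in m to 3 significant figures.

z₀ ≈ 0.483 m

Log law: V(z) ∝ ln(z/z₀). With r = V₁/V₂ = 15.2/23.41 = 0.64930,
r · ln(z₂/z₀) = ln(z₁/z₀) ⇒ ln z₀ = (ln z₁ − r·ln z₂)/(1 − r)
ln z₀ = (2.30259 − 0.64930×3.93964) / 0.35070 = -0.7283
z₀ = exp(-0.7283) = 0.4828 m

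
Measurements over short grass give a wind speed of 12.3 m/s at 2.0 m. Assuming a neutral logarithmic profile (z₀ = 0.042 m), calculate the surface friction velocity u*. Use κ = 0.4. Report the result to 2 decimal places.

Log law: V(z) = (u*/κ) · ln(z/z₀) ⇒ u* = κ · V / ln(z/z₀)
u* = 0.4 × 12.3 / ln(2.0/0.042) = 0.4 × 12.3 / 3.8632
   = 4.9200 / 3.8632 = 1.2735 m/s

u* ≈ 1.27 m/s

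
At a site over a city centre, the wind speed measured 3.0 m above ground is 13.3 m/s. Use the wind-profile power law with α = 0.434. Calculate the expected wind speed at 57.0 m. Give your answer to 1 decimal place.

Power-law profile: V₂ = V₁ · (z₂/z₁)^α
V₂ = 13.3 × (57.0/3.0)^0.434 = 13.3 × (19.0000)^0.434
    = 13.3 × 3.5890 = 47.7343 m/s

47.7 m/s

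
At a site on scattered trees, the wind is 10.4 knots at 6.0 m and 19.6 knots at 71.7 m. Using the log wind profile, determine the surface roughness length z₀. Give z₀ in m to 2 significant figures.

Log law: V(z) ∝ ln(z/z₀). With r = V₁/V₂ = 10.4/19.6 = 0.53061,
r · ln(z₂/z₀) = ln(z₁/z₀) ⇒ ln z₀ = (ln z₁ − r·ln z₂)/(1 − r)
ln z₀ = (1.79176 − 0.53061×4.27249) / 0.46939 = -1.0125
z₀ = exp(-1.0125) = 0.3633 m

z₀ ≈ 0.36 m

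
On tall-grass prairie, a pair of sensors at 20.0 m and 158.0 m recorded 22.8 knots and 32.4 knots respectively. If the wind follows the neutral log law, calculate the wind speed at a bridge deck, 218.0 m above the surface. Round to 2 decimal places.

Log law: V ∝ ln(z/z₀). From the pair, with r = V₁/V₂ = 0.70370,
ln z₀ = (ln z₁ − r·ln z₂)/(1 − r) = (2.9957 − 0.70370×5.0626)/0.29630 = -1.9131 → z₀ = 0.1476 m
V₃ = V₁ · ln(z₃/z₀)/ln(z₁/z₀) = 22.8 × 7.2976/4.9088 = 33.8951 knots

33.90 knots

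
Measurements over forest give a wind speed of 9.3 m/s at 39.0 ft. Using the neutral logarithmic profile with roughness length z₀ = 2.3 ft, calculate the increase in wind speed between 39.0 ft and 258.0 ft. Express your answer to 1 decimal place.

Log law: V₂ = V₁ · ln(z₂/z₀)/ln(z₁/z₀) = 9.3 × 4.7201/2.8307 = 15.5075 m/s
ΔV = 15.5075 − 9.3 = 6.2075 m/s

6.2 m/s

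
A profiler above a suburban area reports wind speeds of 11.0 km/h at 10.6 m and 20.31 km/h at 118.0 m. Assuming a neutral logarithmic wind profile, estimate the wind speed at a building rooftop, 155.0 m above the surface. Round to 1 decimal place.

Log law: V ∝ ln(z/z₀). From the pair, with r = V₁/V₂ = 0.54161,
ln z₀ = (ln z₁ − r·ln z₂)/(1 − r) = (2.3609 − 0.54161×4.7707)/0.45839 = -0.4864 → z₀ = 0.6148 m
V₃ = V₁ · ln(z₃/z₀)/ln(z₁/z₀) = 11.0 × 5.5298/2.8473 = 21.3637 km/h

21.4 km/h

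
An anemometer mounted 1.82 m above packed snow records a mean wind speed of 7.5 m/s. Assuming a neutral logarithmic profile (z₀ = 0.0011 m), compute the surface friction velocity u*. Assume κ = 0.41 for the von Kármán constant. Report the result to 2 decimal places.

u* ≈ 0.41 m/s

Log law: V(z) = (u*/κ) · ln(z/z₀) ⇒ u* = κ · V / ln(z/z₀)
u* = 0.41 × 7.5 / ln(1.82/0.0011) = 0.41 × 7.5 / 7.4113
   = 3.0750 / 7.4113 = 0.4149 m/s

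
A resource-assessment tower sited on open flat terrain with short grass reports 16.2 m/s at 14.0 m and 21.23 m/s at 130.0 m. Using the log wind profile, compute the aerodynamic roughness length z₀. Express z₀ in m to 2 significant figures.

z₀ ≈ 0.011 m

Log law: V(z) ∝ ln(z/z₀). With r = V₁/V₂ = 16.2/21.23 = 0.76307,
r · ln(z₂/z₀) = ln(z₁/z₀) ⇒ ln z₀ = (ln z₁ − r·ln z₂)/(1 − r)
ln z₀ = (2.63906 − 0.76307×4.86753) / 0.23693 = -4.5381
z₀ = exp(-4.5381) = 0.01069 m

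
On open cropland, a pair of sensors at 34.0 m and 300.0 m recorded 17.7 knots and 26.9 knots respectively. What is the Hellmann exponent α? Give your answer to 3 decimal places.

Power law: V₂/V₁ = (z₂/z₁)^α ⇒ α = ln(V₂/V₁) / ln(z₂/z₁)
α = ln(26.9/17.7) / ln(300.0/34.0) = ln(1.5198) / ln(8.8235)
  = 0.41856 / 2.17742 = 0.19223

α ≈ 0.192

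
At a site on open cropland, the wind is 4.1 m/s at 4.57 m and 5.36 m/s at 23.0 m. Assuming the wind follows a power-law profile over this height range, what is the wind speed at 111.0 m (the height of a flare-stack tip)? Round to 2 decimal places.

6.96 m/s

First find α: α = ln(V₂/V₁)/ln(z₂/z₁) = ln(5.36/4.1)/ln(23.0/4.57) = 0.26798/1.61598 = 0.1658
Extrapolate from 23.0 m to 111.0 m: V₃ = 5.36 × (111.0/23.0)^0.1658 = 5.36 × 1.2983 = 6.9586 m/s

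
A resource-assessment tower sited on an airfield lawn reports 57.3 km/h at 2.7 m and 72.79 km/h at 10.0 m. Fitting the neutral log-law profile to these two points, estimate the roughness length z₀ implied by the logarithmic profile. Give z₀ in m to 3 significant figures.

Log law: V(z) ∝ ln(z/z₀). With r = V₁/V₂ = 57.3/72.79 = 0.78720,
r · ln(z₂/z₀) = ln(z₁/z₀) ⇒ ln z₀ = (ln z₁ − r·ln z₂)/(1 − r)
ln z₀ = (0.99325 − 0.78720×2.30259) / 0.21280 = -3.8502
z₀ = exp(-3.8502) = 0.02128 m

z₀ ≈ 0.0213 m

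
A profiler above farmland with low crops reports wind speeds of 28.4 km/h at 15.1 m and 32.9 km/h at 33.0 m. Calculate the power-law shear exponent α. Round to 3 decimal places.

α ≈ 0.188

Power law: V₂/V₁ = (z₂/z₁)^α ⇒ α = ln(V₂/V₁) / ln(z₂/z₁)
α = ln(32.9/28.4) / ln(33.0/15.1) = ln(1.1585) / ln(2.1854)
  = 0.14708 / 0.78181 = 0.18813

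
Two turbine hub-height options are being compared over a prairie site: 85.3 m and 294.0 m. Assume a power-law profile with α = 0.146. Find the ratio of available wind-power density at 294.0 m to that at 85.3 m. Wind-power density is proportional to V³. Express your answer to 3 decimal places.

Speed ratio: V_B/V_A = (z_B/z_A)^α = (294.0/85.3)^0.146 = (3.4467)^0.146 = 1.19801
Power-density ratio: P_B/P_A = (V_B/V_A)³ = (1.19801)³ = 1.71941

1.719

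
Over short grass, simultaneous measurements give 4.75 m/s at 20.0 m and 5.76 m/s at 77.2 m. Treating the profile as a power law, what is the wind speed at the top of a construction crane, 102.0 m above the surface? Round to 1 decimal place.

First find α: α = ln(V₂/V₁)/ln(z₂/z₁) = ln(5.76/4.75)/ln(77.2/20.0) = 0.19279/1.35067 = 0.1427
Extrapolate from 77.2 m to 102.0 m: V₃ = 5.76 × (102.0/77.2)^0.1427 = 5.76 × 1.0406 = 5.9937 m/s

6.0 m/s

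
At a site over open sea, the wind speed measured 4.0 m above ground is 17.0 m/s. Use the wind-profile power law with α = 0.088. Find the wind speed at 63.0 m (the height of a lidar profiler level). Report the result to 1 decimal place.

21.7 m/s

Power-law profile: V₂ = V₁ · (z₂/z₁)^α
V₂ = 17.0 × (63.0/4.0)^0.088 = 17.0 × (15.7500)^0.088
    = 17.0 × 1.2746 = 21.6675 m/s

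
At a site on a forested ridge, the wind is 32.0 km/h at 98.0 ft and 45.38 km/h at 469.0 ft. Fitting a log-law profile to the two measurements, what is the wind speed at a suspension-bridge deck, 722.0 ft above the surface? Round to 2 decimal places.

Log law: V ∝ ln(z/z₀). From the pair, with r = V₁/V₂ = 0.70516,
ln z₀ = (ln z₁ − r·ln z₂)/(1 − r) = (4.5850 − 0.70516×6.1506)/0.29484 = 0.8405 → z₀ = 2.318 ft
V₃ = V₁ · ln(z₃/z₀)/ln(z₁/z₀) = 32.0 × 5.7415/3.7444 = 49.0670 km/h

49.07 km/h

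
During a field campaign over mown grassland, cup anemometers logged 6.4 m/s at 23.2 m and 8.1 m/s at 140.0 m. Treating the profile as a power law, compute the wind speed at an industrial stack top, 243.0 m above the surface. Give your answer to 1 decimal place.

First find α: α = ln(V₂/V₁)/ln(z₂/z₁) = ln(8.1/6.4)/ln(140.0/23.2) = 0.23557/1.79749 = 0.1311
Extrapolate from 140.0 m to 243.0 m: V₃ = 8.1 × (243.0/140.0)^0.1311 = 8.1 × 1.0749 = 8.7070 m/s

8.7 m/s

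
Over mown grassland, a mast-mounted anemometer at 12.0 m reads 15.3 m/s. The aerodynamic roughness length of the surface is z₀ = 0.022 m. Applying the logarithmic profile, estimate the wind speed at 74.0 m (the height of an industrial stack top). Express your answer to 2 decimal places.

Log law: V(z) ∝ ln(z/z₀), so V₂/V₁ = ln(z₂/z₀) / ln(z₁/z₀).
ln(74.0/0.022) = 8.1208, ln(12.0/0.022) = 6.3016
V₂ = 15.3 × 8.1208/6.3016 = 15.3 × 1.2887 = 19.7168 m/s

19.72 m/s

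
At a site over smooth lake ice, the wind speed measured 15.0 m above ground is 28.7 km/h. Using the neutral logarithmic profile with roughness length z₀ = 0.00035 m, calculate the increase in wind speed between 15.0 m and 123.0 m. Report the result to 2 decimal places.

Log law: V₂ = V₁ · ln(z₂/z₀)/ln(z₁/z₀) = 28.7 × 12.7698/10.6656 = 34.3620 km/h
ΔV = 34.3620 − 28.7 = 5.6620 km/h

5.66 km/h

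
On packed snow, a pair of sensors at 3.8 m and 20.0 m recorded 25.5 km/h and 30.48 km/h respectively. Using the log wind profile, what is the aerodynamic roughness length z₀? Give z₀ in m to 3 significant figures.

Log law: V(z) ∝ ln(z/z₀). With r = V₁/V₂ = 25.5/30.48 = 0.83661,
r · ln(z₂/z₀) = ln(z₁/z₀) ⇒ ln z₀ = (ln z₁ − r·ln z₂)/(1 − r)
ln z₀ = (1.33500 − 0.83661×2.99573) / 0.16339 = -7.1687
z₀ = exp(-7.1687) = 0.0007703 m

z₀ ≈ 0.000770 m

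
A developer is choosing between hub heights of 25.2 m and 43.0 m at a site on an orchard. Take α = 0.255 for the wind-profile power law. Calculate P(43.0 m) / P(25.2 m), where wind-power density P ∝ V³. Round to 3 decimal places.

1.505

Speed ratio: V_B/V_A = (z_B/z_A)^α = (43.0/25.2)^0.255 = (1.7063)^0.255 = 1.14598
Power-density ratio: P_B/P_A = (V_B/V_A)³ = (1.14598)³ = 1.50498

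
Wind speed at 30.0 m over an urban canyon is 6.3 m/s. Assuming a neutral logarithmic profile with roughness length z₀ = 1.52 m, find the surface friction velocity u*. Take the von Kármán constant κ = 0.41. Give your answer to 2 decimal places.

u* ≈ 0.87 m/s

Log law: V(z) = (u*/κ) · ln(z/z₀) ⇒ u* = κ · V / ln(z/z₀)
u* = 0.41 × 6.3 / ln(30.0/1.52) = 0.41 × 6.3 / 2.9825
   = 2.5830 / 2.9825 = 0.8661 m/s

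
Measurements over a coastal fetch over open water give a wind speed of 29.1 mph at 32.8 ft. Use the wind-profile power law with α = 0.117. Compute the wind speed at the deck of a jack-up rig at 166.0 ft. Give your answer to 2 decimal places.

35.18 mph

Power-law profile: V₂ = V₁ · (z₂/z₁)^α
V₂ = 29.1 × (166.0/32.8)^0.117 = 29.1 × (5.0610)^0.117
    = 29.1 × 1.2089 = 35.1794 mph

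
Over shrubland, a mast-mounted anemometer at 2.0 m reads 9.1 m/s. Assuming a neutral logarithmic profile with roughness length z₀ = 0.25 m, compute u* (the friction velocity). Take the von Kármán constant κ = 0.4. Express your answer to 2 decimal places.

Log law: V(z) = (u*/κ) · ln(z/z₀) ⇒ u* = κ · V / ln(z/z₀)
u* = 0.4 × 9.1 / ln(2.0/0.25) = 0.4 × 9.1 / 2.0794
   = 3.6400 / 2.0794 = 1.7505 m/s

u* ≈ 1.75 m/s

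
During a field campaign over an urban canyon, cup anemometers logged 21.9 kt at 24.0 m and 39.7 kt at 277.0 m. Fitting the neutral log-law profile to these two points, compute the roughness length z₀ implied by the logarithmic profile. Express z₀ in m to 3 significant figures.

z₀ ≈ 1.18 m

Log law: V(z) ∝ ln(z/z₀). With r = V₁/V₂ = 21.9/39.7 = 0.55164,
r · ln(z₂/z₀) = ln(z₁/z₀) ⇒ ln z₀ = (ln z₁ − r·ln z₂)/(1 − r)
ln z₀ = (3.17805 − 0.55164×5.62402) / 0.44836 = 0.1687
z₀ = exp(0.1687) = 1.184 m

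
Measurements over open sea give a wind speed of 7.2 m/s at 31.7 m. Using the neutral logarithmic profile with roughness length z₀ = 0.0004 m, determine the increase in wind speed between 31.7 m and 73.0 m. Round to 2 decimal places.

Log law: V₂ = V₁ · ln(z₂/z₀)/ln(z₁/z₀) = 7.2 × 12.1145/11.2804 = 7.7324 m/s
ΔV = 7.7324 − 7.2 = 0.5324 m/s

0.53 m/s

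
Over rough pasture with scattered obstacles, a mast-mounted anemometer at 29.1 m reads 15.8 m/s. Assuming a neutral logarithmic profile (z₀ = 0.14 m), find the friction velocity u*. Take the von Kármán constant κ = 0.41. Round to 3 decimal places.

Log law: V(z) = (u*/κ) · ln(z/z₀) ⇒ u* = κ · V / ln(z/z₀)
u* = 0.41 × 15.8 / ln(29.1/0.14) = 0.41 × 15.8 / 5.3369
   = 6.4780 / 5.3369 = 1.2138 m/s

u* ≈ 1.214 m/s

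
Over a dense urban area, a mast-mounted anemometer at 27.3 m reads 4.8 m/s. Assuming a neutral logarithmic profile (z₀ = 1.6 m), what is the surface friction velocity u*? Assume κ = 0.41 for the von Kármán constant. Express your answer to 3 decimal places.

Log law: V(z) = (u*/κ) · ln(z/z₀) ⇒ u* = κ · V / ln(z/z₀)
u* = 0.41 × 4.8 / ln(27.3/1.6) = 0.41 × 4.8 / 2.8369
   = 1.9680 / 2.8369 = 0.6937 m/s

u* ≈ 0.694 m/s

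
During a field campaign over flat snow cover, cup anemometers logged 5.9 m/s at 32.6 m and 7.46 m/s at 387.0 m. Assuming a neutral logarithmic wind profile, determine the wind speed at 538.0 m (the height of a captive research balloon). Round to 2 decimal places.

7.67 m/s

Log law: V ∝ ln(z/z₀). From the pair, with r = V₁/V₂ = 0.79088,
ln z₀ = (ln z₁ − r·ln z₂)/(1 − r) = (3.4843 − 0.79088×5.9584)/0.20912 = -5.8729 → z₀ = 0.002815 m
V₃ = V₁ · ln(z₃/z₀)/ln(z₁/z₀) = 5.9 × 12.1608/9.3572 = 7.6677 m/s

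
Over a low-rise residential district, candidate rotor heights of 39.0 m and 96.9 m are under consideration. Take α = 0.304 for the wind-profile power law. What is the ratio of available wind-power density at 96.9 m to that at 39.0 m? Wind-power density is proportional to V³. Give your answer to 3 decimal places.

Speed ratio: V_B/V_A = (z_B/z_A)^α = (96.9/39.0)^0.304 = (2.4846)^0.304 = 1.31874
Power-density ratio: P_B/P_A = (V_B/V_A)³ = (1.31874)³ = 2.29338

2.293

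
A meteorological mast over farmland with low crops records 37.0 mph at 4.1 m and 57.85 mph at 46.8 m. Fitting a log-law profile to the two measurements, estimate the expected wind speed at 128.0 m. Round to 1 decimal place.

Log law: V ∝ ln(z/z₀). From the pair, with r = V₁/V₂ = 0.63959,
ln z₀ = (ln z₁ − r·ln z₂)/(1 − r) = (1.4110 − 0.63959×3.8459)/0.36041 = -2.9099 → z₀ = 0.05448 m
V₃ = V₁ · ln(z₃/z₀)/ln(z₁/z₀) = 37.0 × 7.7620/4.3209 = 66.4656 mph

66.5 mph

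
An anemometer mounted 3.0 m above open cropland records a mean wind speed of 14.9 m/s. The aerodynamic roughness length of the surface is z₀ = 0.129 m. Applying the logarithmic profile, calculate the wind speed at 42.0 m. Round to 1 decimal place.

27.4 m/s

Log law: V(z) ∝ ln(z/z₀), so V₂/V₁ = ln(z₂/z₀) / ln(z₁/z₀).
ln(42.0/0.129) = 5.7856, ln(3.0/0.129) = 3.1466
V₂ = 14.9 × 5.7856/3.1466 = 14.9 × 1.8387 = 27.3968 m/s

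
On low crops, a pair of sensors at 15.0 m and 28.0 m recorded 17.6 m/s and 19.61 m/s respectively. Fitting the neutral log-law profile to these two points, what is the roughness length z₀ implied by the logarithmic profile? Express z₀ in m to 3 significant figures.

z₀ ≈ 0.0635 m

Log law: V(z) ∝ ln(z/z₀). With r = V₁/V₂ = 17.6/19.61 = 0.89750,
r · ln(z₂/z₀) = ln(z₁/z₀) ⇒ ln z₀ = (ln z₁ − r·ln z₂)/(1 − r)
ln z₀ = (2.70805 − 0.89750×3.33220) / 0.10250 = -2.7572
z₀ = exp(-2.7572) = 0.06347 m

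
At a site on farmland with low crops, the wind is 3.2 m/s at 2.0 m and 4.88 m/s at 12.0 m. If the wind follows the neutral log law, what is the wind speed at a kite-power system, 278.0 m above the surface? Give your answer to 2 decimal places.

7.83 m/s

Log law: V ∝ ln(z/z₀). From the pair, with r = V₁/V₂ = 0.65574,
ln z₀ = (ln z₁ − r·ln z₂)/(1 − r) = (0.6931 − 0.65574×2.4849)/0.34426 = -2.7197 → z₀ = 0.06589 m
V₃ = V₁ · ln(z₃/z₀)/ln(z₁/z₀) = 3.2 × 8.3473/3.4129 = 7.8267 m/s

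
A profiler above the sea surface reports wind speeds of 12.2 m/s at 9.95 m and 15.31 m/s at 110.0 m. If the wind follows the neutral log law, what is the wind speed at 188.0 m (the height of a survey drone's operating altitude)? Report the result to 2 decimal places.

Log law: V ∝ ln(z/z₀). From the pair, with r = V₁/V₂ = 0.79686,
ln z₀ = (ln z₁ − r·ln z₂)/(1 − r) = (2.2976 − 0.79686×4.7005)/0.20314 = -7.1286 → z₀ = 0.0008018 m
V₃ = V₁ · ln(z₃/z₀)/ln(z₁/z₀) = 12.2 × 12.3651/9.4262 = 16.0037 m/s

16.00 m/s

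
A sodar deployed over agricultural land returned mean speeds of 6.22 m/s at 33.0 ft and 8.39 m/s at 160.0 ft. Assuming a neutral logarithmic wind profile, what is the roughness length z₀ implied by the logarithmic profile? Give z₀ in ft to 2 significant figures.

Log law: V(z) ∝ ln(z/z₀). With r = V₁/V₂ = 6.22/8.39 = 0.74136,
r · ln(z₂/z₀) = ln(z₁/z₀) ⇒ ln z₀ = (ln z₁ − r·ln z₂)/(1 − r)
ln z₀ = (3.49651 − 0.74136×5.07517) / 0.25864 = -1.0285
z₀ = exp(-1.0285) = 0.3575 ft

z₀ ≈ 0.36 ft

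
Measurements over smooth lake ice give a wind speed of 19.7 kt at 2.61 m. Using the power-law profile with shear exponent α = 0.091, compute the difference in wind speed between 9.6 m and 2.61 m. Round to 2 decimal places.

2.48 kt

Power law: V₂ = V₁ · (z₂/z₁)^α = 19.7 × (3.6782)^0.091 = 22.1788 kt
ΔV = 22.1788 − 19.7 = 2.4788 kt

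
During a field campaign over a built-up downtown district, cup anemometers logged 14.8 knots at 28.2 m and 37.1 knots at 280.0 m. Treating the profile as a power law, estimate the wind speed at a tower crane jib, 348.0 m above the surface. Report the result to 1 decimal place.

40.5 knots

First find α: α = ln(V₂/V₁)/ln(z₂/z₁) = ln(37.1/14.8)/ln(280.0/28.2) = 0.91899/2.29547 = 0.4003
Extrapolate from 280.0 m to 348.0 m: V₃ = 37.1 × (348.0/280.0)^0.4003 = 37.1 × 1.0909 = 40.4739 knots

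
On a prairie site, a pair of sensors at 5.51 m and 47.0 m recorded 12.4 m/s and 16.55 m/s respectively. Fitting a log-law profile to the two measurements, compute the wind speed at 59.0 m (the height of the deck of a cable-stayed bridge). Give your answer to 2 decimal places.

Log law: V ∝ ln(z/z₀). From the pair, with r = V₁/V₂ = 0.74924,
ln z₀ = (ln z₁ − r·ln z₂)/(1 − r) = (1.7066 − 0.74924×3.8501)/0.25076 = -4.6984 → z₀ = 0.009110 m
V₃ = V₁ · ln(z₃/z₀)/ln(z₁/z₀) = 12.4 × 8.7759/6.4049 = 16.9902 m/s

16.99 m/s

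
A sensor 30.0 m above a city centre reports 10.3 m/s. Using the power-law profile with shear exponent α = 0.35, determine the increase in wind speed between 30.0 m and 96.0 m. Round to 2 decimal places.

5.18 m/s

Power law: V₂ = V₁ · (z₂/z₁)^α = 10.3 × (3.2000)^0.35 = 15.4753 m/s
ΔV = 15.4753 − 10.3 = 5.1753 m/s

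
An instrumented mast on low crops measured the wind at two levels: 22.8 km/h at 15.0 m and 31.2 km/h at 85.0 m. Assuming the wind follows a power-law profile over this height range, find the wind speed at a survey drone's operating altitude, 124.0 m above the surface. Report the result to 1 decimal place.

First find α: α = ln(V₂/V₁)/ln(z₂/z₁) = ln(31.2/22.8)/ln(85.0/15.0) = 0.31366/1.73460 = 0.1808
Extrapolate from 85.0 m to 124.0 m: V₃ = 31.2 × (124.0/85.0)^0.1808 = 31.2 × 1.0707 = 33.4049 km/h

33.4 km/h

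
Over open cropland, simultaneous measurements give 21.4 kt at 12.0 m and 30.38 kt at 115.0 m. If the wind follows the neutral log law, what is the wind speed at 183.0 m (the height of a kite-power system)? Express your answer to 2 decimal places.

32.23 kt

Log law: V ∝ ln(z/z₀). From the pair, with r = V₁/V₂ = 0.70441,
ln z₀ = (ln z₁ − r·ln z₂)/(1 − r) = (2.4849 − 0.70441×4.7449)/0.29559 = -2.9009 → z₀ = 0.05497 m
V₃ = V₁ · ln(z₃/z₀)/ln(z₁/z₀) = 21.4 × 8.1104/5.3858 = 32.2259 kt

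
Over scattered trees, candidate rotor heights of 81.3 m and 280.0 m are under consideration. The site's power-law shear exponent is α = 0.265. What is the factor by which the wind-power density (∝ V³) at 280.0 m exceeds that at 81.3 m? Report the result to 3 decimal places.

Speed ratio: V_B/V_A = (z_B/z_A)^α = (280.0/81.3)^0.265 = (3.4440)^0.265 = 1.38779
Power-density ratio: P_B/P_A = (V_B/V_A)³ = (1.38779)³ = 2.67281

2.673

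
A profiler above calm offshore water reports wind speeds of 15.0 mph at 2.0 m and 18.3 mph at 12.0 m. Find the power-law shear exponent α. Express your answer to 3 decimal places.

Power law: V₂/V₁ = (z₂/z₁)^α ⇒ α = ln(V₂/V₁) / ln(z₂/z₁)
α = ln(18.3/15.0) / ln(12.0/2.0) = ln(1.2200) / ln(6.0000)
  = 0.19885 / 1.79176 = 0.11098

α ≈ 0.111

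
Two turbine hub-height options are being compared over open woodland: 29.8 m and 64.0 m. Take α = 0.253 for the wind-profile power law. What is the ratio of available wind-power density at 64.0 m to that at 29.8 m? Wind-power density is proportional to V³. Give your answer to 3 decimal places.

Speed ratio: V_B/V_A = (z_B/z_A)^α = (64.0/29.8)^0.253 = (2.1477)^0.253 = 1.21335
Power-density ratio: P_B/P_A = (V_B/V_A)³ = (1.21335)³ = 1.78632

1.786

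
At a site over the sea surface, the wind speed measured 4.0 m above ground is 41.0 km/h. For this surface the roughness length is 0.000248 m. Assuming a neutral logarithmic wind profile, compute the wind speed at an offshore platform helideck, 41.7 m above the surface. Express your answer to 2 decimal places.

Log law: V(z) ∝ ln(z/z₀), so V₂/V₁ = ln(z₂/z₀) / ln(z₁/z₀).
ln(41.7/0.000248) = 12.0326, ln(4.0/0.000248) = 9.6884
V₂ = 41.0 × 12.0326/9.6884 = 41.0 × 1.2420 = 50.9204 km/h

50.92 km/h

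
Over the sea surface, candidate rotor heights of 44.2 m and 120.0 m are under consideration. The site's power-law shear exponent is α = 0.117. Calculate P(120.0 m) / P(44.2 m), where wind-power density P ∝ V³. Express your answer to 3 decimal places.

Speed ratio: V_B/V_A = (z_B/z_A)^α = (120.0/44.2)^0.117 = (2.7149)^0.117 = 1.12396
Power-density ratio: P_B/P_A = (V_B/V_A)³ = (1.12396)³ = 1.41987

1.420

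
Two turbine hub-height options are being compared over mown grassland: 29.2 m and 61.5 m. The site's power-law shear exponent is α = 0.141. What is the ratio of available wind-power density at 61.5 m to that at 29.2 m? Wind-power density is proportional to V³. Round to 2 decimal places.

Speed ratio: V_B/V_A = (z_B/z_A)^α = (61.5/29.2)^0.141 = (2.1062)^0.141 = 1.11074
Power-density ratio: P_B/P_A = (V_B/V_A)³ = (1.11074)³ = 1.37037

1.37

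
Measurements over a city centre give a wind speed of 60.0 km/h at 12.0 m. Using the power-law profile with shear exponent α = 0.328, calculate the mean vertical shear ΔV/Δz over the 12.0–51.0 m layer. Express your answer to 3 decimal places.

Power law: V₂ = V₁ · (z₂/z₁)^α = 60.0 × (4.2500)^0.328 = 96.4412 km/h
ΔV/Δz = (96.4412 − 60.0)/(51.0 − 12.0) = 36.4412/39.0000 = 0.93439 km/h/m

0.934 km/h/m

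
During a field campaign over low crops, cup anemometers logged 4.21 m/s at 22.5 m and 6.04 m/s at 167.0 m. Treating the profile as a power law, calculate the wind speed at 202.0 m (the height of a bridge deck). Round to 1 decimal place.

First find α: α = ln(V₂/V₁)/ln(z₂/z₁) = ln(6.04/4.21)/ln(167.0/22.5) = 0.36094/2.00448 = 0.1801
Extrapolate from 167.0 m to 202.0 m: V₃ = 6.04 × (202.0/167.0)^0.1801 = 6.04 × 1.0349 = 6.2505 m/s

6.3 m/s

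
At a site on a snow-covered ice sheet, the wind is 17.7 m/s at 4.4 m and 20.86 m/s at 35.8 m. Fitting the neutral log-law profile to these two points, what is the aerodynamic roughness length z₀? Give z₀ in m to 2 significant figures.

Log law: V(z) ∝ ln(z/z₀). With r = V₁/V₂ = 17.7/20.86 = 0.84851,
r · ln(z₂/z₀) = ln(z₁/z₀) ⇒ ln z₀ = (ln z₁ − r·ln z₂)/(1 − r)
ln z₀ = (1.48160 − 0.84851×3.57795) / 0.15149 = -10.2606
z₀ = exp(-10.2606) = 0.00003499 m

z₀ ≈ 0.000035 m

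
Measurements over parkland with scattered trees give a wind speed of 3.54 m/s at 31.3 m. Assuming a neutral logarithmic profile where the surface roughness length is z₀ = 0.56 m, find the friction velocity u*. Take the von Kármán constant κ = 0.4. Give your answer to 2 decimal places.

u* ≈ 0.35 m/s

Log law: V(z) = (u*/κ) · ln(z/z₀) ⇒ u* = κ · V / ln(z/z₀)
u* = 0.4 × 3.54 / ln(31.3/0.56) = 0.4 × 3.54 / 4.0234
   = 1.4160 / 4.0234 = 0.3519 m/s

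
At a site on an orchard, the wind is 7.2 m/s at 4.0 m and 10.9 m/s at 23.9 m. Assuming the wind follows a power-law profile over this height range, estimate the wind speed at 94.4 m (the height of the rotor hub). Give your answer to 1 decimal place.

First find α: α = ln(V₂/V₁)/ln(z₂/z₁) = ln(10.9/7.2)/ln(23.9/4.0) = 0.41468/1.78758 = 0.2320
Extrapolate from 23.9 m to 94.4 m: V₃ = 10.9 × (94.4/23.9)^0.2320 = 10.9 × 1.3753 = 14.9906 m/s

15.0 m/s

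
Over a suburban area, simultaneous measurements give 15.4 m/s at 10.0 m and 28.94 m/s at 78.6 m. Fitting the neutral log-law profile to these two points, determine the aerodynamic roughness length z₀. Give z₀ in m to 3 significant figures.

z₀ ≈ 0.958 m

Log law: V(z) ∝ ln(z/z₀). With r = V₁/V₂ = 15.4/28.94 = 0.53214,
r · ln(z₂/z₀) = ln(z₁/z₀) ⇒ ln z₀ = (ln z₁ − r·ln z₂)/(1 − r)
ln z₀ = (2.30259 − 0.53214×4.36437) / 0.46786 = -0.0424
z₀ = exp(-0.0424) = 0.9585 m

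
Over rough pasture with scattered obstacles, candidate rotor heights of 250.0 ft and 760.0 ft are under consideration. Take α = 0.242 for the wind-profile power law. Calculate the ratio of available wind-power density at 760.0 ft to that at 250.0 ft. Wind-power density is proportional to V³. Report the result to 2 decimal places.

Speed ratio: V_B/V_A = (z_B/z_A)^α = (760.0/250.0)^0.242 = (3.0400)^0.242 = 1.30875
Power-density ratio: P_B/P_A = (V_B/V_A)³ = (1.30875)³ = 2.24164

2.24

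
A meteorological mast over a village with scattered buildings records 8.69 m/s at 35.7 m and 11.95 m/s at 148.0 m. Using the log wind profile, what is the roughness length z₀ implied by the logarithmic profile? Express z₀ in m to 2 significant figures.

z₀ ≈ 0.81 m

Log law: V(z) ∝ ln(z/z₀). With r = V₁/V₂ = 8.69/11.95 = 0.72720,
r · ln(z₂/z₀) = ln(z₁/z₀) ⇒ ln z₀ = (ln z₁ − r·ln z₂)/(1 − r)
ln z₀ = (3.57515 − 0.72720×4.99721) / 0.27280 = -0.2156
z₀ = exp(-0.2156) = 0.8061 m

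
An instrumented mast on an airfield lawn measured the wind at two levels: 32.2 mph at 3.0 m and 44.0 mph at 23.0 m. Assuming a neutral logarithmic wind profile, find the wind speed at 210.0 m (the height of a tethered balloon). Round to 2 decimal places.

56.81 mph

Log law: V ∝ ln(z/z₀). From the pair, with r = V₁/V₂ = 0.73182,
ln z₀ = (ln z₁ − r·ln z₂)/(1 − r) = (1.0986 − 0.73182×3.1355)/0.26818 = -4.4597 → z₀ = 0.01157 m
V₃ = V₁ · ln(z₃/z₀)/ln(z₁/z₀) = 32.2 × 9.8068/5.5583 = 56.8122 mph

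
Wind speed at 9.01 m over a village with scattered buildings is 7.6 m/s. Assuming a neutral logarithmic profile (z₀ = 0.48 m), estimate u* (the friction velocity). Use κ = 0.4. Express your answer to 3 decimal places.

Log law: V(z) = (u*/κ) · ln(z/z₀) ⇒ u* = κ · V / ln(z/z₀)
u* = 0.4 × 7.6 / ln(9.01/0.48) = 0.4 × 7.6 / 2.9323
   = 3.0400 / 2.9323 = 1.0367 m/s

u* ≈ 1.037 m/s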